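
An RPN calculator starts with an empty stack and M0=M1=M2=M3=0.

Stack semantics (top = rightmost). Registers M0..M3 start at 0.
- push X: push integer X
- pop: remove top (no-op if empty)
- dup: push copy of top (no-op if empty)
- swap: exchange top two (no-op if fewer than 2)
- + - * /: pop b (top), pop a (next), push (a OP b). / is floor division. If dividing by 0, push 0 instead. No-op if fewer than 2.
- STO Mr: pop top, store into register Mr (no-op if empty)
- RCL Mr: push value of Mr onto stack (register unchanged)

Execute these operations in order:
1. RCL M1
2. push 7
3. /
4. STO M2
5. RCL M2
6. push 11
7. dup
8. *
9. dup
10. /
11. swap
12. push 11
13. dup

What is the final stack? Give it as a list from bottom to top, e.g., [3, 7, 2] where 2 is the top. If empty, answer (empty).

After op 1 (RCL M1): stack=[0] mem=[0,0,0,0]
After op 2 (push 7): stack=[0,7] mem=[0,0,0,0]
After op 3 (/): stack=[0] mem=[0,0,0,0]
After op 4 (STO M2): stack=[empty] mem=[0,0,0,0]
After op 5 (RCL M2): stack=[0] mem=[0,0,0,0]
After op 6 (push 11): stack=[0,11] mem=[0,0,0,0]
After op 7 (dup): stack=[0,11,11] mem=[0,0,0,0]
After op 8 (*): stack=[0,121] mem=[0,0,0,0]
After op 9 (dup): stack=[0,121,121] mem=[0,0,0,0]
After op 10 (/): stack=[0,1] mem=[0,0,0,0]
After op 11 (swap): stack=[1,0] mem=[0,0,0,0]
After op 12 (push 11): stack=[1,0,11] mem=[0,0,0,0]
After op 13 (dup): stack=[1,0,11,11] mem=[0,0,0,0]

Answer: [1, 0, 11, 11]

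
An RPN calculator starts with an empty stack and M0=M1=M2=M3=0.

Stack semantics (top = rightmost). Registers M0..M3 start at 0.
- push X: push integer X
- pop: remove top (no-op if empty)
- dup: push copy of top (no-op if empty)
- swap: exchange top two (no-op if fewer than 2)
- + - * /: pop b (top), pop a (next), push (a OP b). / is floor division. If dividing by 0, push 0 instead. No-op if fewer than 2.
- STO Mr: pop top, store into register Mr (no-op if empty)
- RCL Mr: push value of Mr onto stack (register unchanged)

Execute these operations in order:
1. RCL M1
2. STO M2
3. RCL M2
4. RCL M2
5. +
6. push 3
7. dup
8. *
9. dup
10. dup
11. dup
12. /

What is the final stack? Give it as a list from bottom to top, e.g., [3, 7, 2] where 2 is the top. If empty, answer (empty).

Answer: [0, 9, 9, 1]

Derivation:
After op 1 (RCL M1): stack=[0] mem=[0,0,0,0]
After op 2 (STO M2): stack=[empty] mem=[0,0,0,0]
After op 3 (RCL M2): stack=[0] mem=[0,0,0,0]
After op 4 (RCL M2): stack=[0,0] mem=[0,0,0,0]
After op 5 (+): stack=[0] mem=[0,0,0,0]
After op 6 (push 3): stack=[0,3] mem=[0,0,0,0]
After op 7 (dup): stack=[0,3,3] mem=[0,0,0,0]
After op 8 (*): stack=[0,9] mem=[0,0,0,0]
After op 9 (dup): stack=[0,9,9] mem=[0,0,0,0]
After op 10 (dup): stack=[0,9,9,9] mem=[0,0,0,0]
After op 11 (dup): stack=[0,9,9,9,9] mem=[0,0,0,0]
After op 12 (/): stack=[0,9,9,1] mem=[0,0,0,0]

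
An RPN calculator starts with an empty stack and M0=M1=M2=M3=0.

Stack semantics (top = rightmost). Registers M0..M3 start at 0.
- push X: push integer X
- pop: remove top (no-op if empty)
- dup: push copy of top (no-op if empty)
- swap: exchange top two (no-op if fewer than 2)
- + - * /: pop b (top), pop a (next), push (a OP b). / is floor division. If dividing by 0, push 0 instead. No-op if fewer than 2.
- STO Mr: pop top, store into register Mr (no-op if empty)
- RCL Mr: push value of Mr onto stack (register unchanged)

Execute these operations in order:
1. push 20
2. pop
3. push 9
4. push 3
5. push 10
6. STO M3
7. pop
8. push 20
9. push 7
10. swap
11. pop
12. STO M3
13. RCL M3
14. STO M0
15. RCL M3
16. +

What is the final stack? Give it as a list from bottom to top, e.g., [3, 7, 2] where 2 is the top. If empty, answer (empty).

Answer: [16]

Derivation:
After op 1 (push 20): stack=[20] mem=[0,0,0,0]
After op 2 (pop): stack=[empty] mem=[0,0,0,0]
After op 3 (push 9): stack=[9] mem=[0,0,0,0]
After op 4 (push 3): stack=[9,3] mem=[0,0,0,0]
After op 5 (push 10): stack=[9,3,10] mem=[0,0,0,0]
After op 6 (STO M3): stack=[9,3] mem=[0,0,0,10]
After op 7 (pop): stack=[9] mem=[0,0,0,10]
After op 8 (push 20): stack=[9,20] mem=[0,0,0,10]
After op 9 (push 7): stack=[9,20,7] mem=[0,0,0,10]
After op 10 (swap): stack=[9,7,20] mem=[0,0,0,10]
After op 11 (pop): stack=[9,7] mem=[0,0,0,10]
After op 12 (STO M3): stack=[9] mem=[0,0,0,7]
After op 13 (RCL M3): stack=[9,7] mem=[0,0,0,7]
After op 14 (STO M0): stack=[9] mem=[7,0,0,7]
After op 15 (RCL M3): stack=[9,7] mem=[7,0,0,7]
After op 16 (+): stack=[16] mem=[7,0,0,7]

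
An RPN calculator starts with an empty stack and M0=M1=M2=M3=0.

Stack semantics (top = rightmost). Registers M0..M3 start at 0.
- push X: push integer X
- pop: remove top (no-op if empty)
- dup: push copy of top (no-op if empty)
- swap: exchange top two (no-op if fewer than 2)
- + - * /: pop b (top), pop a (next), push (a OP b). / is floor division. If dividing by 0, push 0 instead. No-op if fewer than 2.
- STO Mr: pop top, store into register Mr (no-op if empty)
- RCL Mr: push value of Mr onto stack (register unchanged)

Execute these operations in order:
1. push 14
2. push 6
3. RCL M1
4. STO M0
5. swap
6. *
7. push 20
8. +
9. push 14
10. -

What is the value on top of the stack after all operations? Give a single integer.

Answer: 90

Derivation:
After op 1 (push 14): stack=[14] mem=[0,0,0,0]
After op 2 (push 6): stack=[14,6] mem=[0,0,0,0]
After op 3 (RCL M1): stack=[14,6,0] mem=[0,0,0,0]
After op 4 (STO M0): stack=[14,6] mem=[0,0,0,0]
After op 5 (swap): stack=[6,14] mem=[0,0,0,0]
After op 6 (*): stack=[84] mem=[0,0,0,0]
After op 7 (push 20): stack=[84,20] mem=[0,0,0,0]
After op 8 (+): stack=[104] mem=[0,0,0,0]
After op 9 (push 14): stack=[104,14] mem=[0,0,0,0]
After op 10 (-): stack=[90] mem=[0,0,0,0]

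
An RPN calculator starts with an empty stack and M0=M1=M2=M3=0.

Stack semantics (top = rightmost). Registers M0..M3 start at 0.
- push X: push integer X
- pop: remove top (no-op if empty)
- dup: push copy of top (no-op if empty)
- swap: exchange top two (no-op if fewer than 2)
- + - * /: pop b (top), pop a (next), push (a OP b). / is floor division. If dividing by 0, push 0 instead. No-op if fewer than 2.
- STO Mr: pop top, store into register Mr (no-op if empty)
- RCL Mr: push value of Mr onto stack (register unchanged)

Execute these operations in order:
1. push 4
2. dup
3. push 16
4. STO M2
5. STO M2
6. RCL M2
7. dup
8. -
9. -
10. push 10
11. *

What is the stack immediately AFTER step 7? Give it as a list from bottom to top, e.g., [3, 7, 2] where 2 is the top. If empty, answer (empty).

After op 1 (push 4): stack=[4] mem=[0,0,0,0]
After op 2 (dup): stack=[4,4] mem=[0,0,0,0]
After op 3 (push 16): stack=[4,4,16] mem=[0,0,0,0]
After op 4 (STO M2): stack=[4,4] mem=[0,0,16,0]
After op 5 (STO M2): stack=[4] mem=[0,0,4,0]
After op 6 (RCL M2): stack=[4,4] mem=[0,0,4,0]
After op 7 (dup): stack=[4,4,4] mem=[0,0,4,0]

[4, 4, 4]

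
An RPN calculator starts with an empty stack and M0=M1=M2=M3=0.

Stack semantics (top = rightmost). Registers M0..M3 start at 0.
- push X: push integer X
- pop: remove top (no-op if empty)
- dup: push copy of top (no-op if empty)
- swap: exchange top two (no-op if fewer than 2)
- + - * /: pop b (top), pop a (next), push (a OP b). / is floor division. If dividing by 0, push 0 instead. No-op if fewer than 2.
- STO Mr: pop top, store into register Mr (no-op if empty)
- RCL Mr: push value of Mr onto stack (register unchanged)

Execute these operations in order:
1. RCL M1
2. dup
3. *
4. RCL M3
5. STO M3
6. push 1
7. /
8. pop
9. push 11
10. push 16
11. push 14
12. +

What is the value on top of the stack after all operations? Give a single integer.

After op 1 (RCL M1): stack=[0] mem=[0,0,0,0]
After op 2 (dup): stack=[0,0] mem=[0,0,0,0]
After op 3 (*): stack=[0] mem=[0,0,0,0]
After op 4 (RCL M3): stack=[0,0] mem=[0,0,0,0]
After op 5 (STO M3): stack=[0] mem=[0,0,0,0]
After op 6 (push 1): stack=[0,1] mem=[0,0,0,0]
After op 7 (/): stack=[0] mem=[0,0,0,0]
After op 8 (pop): stack=[empty] mem=[0,0,0,0]
After op 9 (push 11): stack=[11] mem=[0,0,0,0]
After op 10 (push 16): stack=[11,16] mem=[0,0,0,0]
After op 11 (push 14): stack=[11,16,14] mem=[0,0,0,0]
After op 12 (+): stack=[11,30] mem=[0,0,0,0]

Answer: 30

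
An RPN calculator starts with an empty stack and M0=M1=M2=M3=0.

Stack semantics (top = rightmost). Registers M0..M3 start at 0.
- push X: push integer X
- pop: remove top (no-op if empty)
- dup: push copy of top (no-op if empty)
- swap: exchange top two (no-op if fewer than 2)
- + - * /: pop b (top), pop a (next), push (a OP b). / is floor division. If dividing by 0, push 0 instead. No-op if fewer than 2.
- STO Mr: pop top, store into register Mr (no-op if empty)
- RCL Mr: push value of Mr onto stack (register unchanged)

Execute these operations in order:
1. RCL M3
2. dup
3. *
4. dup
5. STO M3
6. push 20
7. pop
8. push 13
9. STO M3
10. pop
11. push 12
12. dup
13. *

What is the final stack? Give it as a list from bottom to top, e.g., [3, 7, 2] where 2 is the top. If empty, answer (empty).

Answer: [144]

Derivation:
After op 1 (RCL M3): stack=[0] mem=[0,0,0,0]
After op 2 (dup): stack=[0,0] mem=[0,0,0,0]
After op 3 (*): stack=[0] mem=[0,0,0,0]
After op 4 (dup): stack=[0,0] mem=[0,0,0,0]
After op 5 (STO M3): stack=[0] mem=[0,0,0,0]
After op 6 (push 20): stack=[0,20] mem=[0,0,0,0]
After op 7 (pop): stack=[0] mem=[0,0,0,0]
After op 8 (push 13): stack=[0,13] mem=[0,0,0,0]
After op 9 (STO M3): stack=[0] mem=[0,0,0,13]
After op 10 (pop): stack=[empty] mem=[0,0,0,13]
After op 11 (push 12): stack=[12] mem=[0,0,0,13]
After op 12 (dup): stack=[12,12] mem=[0,0,0,13]
After op 13 (*): stack=[144] mem=[0,0,0,13]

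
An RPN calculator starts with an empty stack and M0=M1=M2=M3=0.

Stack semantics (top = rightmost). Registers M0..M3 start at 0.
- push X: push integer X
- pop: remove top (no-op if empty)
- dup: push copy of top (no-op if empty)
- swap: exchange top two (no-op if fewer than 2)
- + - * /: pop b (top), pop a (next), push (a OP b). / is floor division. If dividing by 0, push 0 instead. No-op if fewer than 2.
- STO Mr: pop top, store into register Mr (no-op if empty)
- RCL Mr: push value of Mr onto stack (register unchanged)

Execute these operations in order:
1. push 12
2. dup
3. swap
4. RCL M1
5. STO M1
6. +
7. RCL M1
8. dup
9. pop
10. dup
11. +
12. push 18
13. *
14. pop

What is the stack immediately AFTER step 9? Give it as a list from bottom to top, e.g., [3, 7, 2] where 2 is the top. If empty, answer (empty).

After op 1 (push 12): stack=[12] mem=[0,0,0,0]
After op 2 (dup): stack=[12,12] mem=[0,0,0,0]
After op 3 (swap): stack=[12,12] mem=[0,0,0,0]
After op 4 (RCL M1): stack=[12,12,0] mem=[0,0,0,0]
After op 5 (STO M1): stack=[12,12] mem=[0,0,0,0]
After op 6 (+): stack=[24] mem=[0,0,0,0]
After op 7 (RCL M1): stack=[24,0] mem=[0,0,0,0]
After op 8 (dup): stack=[24,0,0] mem=[0,0,0,0]
After op 9 (pop): stack=[24,0] mem=[0,0,0,0]

[24, 0]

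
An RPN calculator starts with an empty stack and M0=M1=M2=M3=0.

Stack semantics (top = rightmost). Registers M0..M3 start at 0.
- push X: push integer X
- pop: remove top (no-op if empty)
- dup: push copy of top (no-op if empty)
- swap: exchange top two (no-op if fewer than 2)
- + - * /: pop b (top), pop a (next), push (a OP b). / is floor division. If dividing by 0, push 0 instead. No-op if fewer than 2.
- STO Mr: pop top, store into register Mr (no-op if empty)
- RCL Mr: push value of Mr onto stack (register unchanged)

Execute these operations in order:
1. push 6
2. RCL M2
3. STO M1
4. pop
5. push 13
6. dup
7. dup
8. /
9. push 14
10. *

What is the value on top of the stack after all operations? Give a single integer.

After op 1 (push 6): stack=[6] mem=[0,0,0,0]
After op 2 (RCL M2): stack=[6,0] mem=[0,0,0,0]
After op 3 (STO M1): stack=[6] mem=[0,0,0,0]
After op 4 (pop): stack=[empty] mem=[0,0,0,0]
After op 5 (push 13): stack=[13] mem=[0,0,0,0]
After op 6 (dup): stack=[13,13] mem=[0,0,0,0]
After op 7 (dup): stack=[13,13,13] mem=[0,0,0,0]
After op 8 (/): stack=[13,1] mem=[0,0,0,0]
After op 9 (push 14): stack=[13,1,14] mem=[0,0,0,0]
After op 10 (*): stack=[13,14] mem=[0,0,0,0]

Answer: 14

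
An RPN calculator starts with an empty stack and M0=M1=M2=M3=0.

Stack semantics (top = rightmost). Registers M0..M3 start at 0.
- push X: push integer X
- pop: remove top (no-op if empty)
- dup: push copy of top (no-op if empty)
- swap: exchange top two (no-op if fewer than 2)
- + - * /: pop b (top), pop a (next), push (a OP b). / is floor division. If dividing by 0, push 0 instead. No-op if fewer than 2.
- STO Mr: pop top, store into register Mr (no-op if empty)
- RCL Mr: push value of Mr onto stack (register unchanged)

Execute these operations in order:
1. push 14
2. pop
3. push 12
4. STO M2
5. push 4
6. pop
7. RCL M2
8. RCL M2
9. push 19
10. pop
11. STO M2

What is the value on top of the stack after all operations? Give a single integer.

After op 1 (push 14): stack=[14] mem=[0,0,0,0]
After op 2 (pop): stack=[empty] mem=[0,0,0,0]
After op 3 (push 12): stack=[12] mem=[0,0,0,0]
After op 4 (STO M2): stack=[empty] mem=[0,0,12,0]
After op 5 (push 4): stack=[4] mem=[0,0,12,0]
After op 6 (pop): stack=[empty] mem=[0,0,12,0]
After op 7 (RCL M2): stack=[12] mem=[0,0,12,0]
After op 8 (RCL M2): stack=[12,12] mem=[0,0,12,0]
After op 9 (push 19): stack=[12,12,19] mem=[0,0,12,0]
After op 10 (pop): stack=[12,12] mem=[0,0,12,0]
After op 11 (STO M2): stack=[12] mem=[0,0,12,0]

Answer: 12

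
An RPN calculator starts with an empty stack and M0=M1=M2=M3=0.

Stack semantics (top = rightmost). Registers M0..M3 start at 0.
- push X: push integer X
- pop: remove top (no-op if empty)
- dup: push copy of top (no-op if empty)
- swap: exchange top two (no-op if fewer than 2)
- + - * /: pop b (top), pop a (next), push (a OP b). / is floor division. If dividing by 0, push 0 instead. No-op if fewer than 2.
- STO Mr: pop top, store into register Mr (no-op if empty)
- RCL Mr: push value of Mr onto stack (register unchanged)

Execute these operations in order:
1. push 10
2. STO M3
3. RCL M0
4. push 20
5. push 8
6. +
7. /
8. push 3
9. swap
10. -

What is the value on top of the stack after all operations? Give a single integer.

Answer: 3

Derivation:
After op 1 (push 10): stack=[10] mem=[0,0,0,0]
After op 2 (STO M3): stack=[empty] mem=[0,0,0,10]
After op 3 (RCL M0): stack=[0] mem=[0,0,0,10]
After op 4 (push 20): stack=[0,20] mem=[0,0,0,10]
After op 5 (push 8): stack=[0,20,8] mem=[0,0,0,10]
After op 6 (+): stack=[0,28] mem=[0,0,0,10]
After op 7 (/): stack=[0] mem=[0,0,0,10]
After op 8 (push 3): stack=[0,3] mem=[0,0,0,10]
After op 9 (swap): stack=[3,0] mem=[0,0,0,10]
After op 10 (-): stack=[3] mem=[0,0,0,10]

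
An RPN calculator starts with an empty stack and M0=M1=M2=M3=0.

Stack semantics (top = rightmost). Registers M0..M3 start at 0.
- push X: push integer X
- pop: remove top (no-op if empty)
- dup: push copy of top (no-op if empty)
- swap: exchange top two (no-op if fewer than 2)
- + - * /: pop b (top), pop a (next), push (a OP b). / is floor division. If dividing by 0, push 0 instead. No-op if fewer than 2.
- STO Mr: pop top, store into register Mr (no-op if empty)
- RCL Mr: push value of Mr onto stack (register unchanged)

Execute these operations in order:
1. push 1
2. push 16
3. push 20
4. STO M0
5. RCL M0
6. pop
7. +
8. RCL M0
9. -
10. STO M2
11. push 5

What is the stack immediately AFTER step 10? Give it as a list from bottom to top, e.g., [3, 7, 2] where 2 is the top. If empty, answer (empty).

After op 1 (push 1): stack=[1] mem=[0,0,0,0]
After op 2 (push 16): stack=[1,16] mem=[0,0,0,0]
After op 3 (push 20): stack=[1,16,20] mem=[0,0,0,0]
After op 4 (STO M0): stack=[1,16] mem=[20,0,0,0]
After op 5 (RCL M0): stack=[1,16,20] mem=[20,0,0,0]
After op 6 (pop): stack=[1,16] mem=[20,0,0,0]
After op 7 (+): stack=[17] mem=[20,0,0,0]
After op 8 (RCL M0): stack=[17,20] mem=[20,0,0,0]
After op 9 (-): stack=[-3] mem=[20,0,0,0]
After op 10 (STO M2): stack=[empty] mem=[20,0,-3,0]

(empty)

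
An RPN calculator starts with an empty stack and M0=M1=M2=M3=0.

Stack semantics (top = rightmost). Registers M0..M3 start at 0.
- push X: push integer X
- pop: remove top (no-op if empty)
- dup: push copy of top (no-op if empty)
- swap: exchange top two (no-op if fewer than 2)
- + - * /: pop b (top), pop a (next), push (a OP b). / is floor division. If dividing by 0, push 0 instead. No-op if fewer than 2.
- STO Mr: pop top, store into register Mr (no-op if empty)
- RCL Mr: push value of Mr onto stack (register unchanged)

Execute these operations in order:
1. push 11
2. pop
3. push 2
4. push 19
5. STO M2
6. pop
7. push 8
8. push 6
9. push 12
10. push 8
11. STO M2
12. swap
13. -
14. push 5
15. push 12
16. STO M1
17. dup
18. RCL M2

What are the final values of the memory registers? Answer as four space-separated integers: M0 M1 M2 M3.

Answer: 0 12 8 0

Derivation:
After op 1 (push 11): stack=[11] mem=[0,0,0,0]
After op 2 (pop): stack=[empty] mem=[0,0,0,0]
After op 3 (push 2): stack=[2] mem=[0,0,0,0]
After op 4 (push 19): stack=[2,19] mem=[0,0,0,0]
After op 5 (STO M2): stack=[2] mem=[0,0,19,0]
After op 6 (pop): stack=[empty] mem=[0,0,19,0]
After op 7 (push 8): stack=[8] mem=[0,0,19,0]
After op 8 (push 6): stack=[8,6] mem=[0,0,19,0]
After op 9 (push 12): stack=[8,6,12] mem=[0,0,19,0]
After op 10 (push 8): stack=[8,6,12,8] mem=[0,0,19,0]
After op 11 (STO M2): stack=[8,6,12] mem=[0,0,8,0]
After op 12 (swap): stack=[8,12,6] mem=[0,0,8,0]
After op 13 (-): stack=[8,6] mem=[0,0,8,0]
After op 14 (push 5): stack=[8,6,5] mem=[0,0,8,0]
After op 15 (push 12): stack=[8,6,5,12] mem=[0,0,8,0]
After op 16 (STO M1): stack=[8,6,5] mem=[0,12,8,0]
After op 17 (dup): stack=[8,6,5,5] mem=[0,12,8,0]
After op 18 (RCL M2): stack=[8,6,5,5,8] mem=[0,12,8,0]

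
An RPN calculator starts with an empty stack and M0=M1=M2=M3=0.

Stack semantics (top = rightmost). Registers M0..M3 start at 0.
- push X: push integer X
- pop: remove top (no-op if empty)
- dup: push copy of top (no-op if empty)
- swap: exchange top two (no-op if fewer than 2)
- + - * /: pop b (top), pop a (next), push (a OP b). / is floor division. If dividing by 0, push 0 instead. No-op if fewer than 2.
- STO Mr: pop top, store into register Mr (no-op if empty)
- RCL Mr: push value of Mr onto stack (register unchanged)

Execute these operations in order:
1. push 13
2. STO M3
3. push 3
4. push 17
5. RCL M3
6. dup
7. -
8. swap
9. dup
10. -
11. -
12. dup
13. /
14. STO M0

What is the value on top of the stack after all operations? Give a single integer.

After op 1 (push 13): stack=[13] mem=[0,0,0,0]
After op 2 (STO M3): stack=[empty] mem=[0,0,0,13]
After op 3 (push 3): stack=[3] mem=[0,0,0,13]
After op 4 (push 17): stack=[3,17] mem=[0,0,0,13]
After op 5 (RCL M3): stack=[3,17,13] mem=[0,0,0,13]
After op 6 (dup): stack=[3,17,13,13] mem=[0,0,0,13]
After op 7 (-): stack=[3,17,0] mem=[0,0,0,13]
After op 8 (swap): stack=[3,0,17] mem=[0,0,0,13]
After op 9 (dup): stack=[3,0,17,17] mem=[0,0,0,13]
After op 10 (-): stack=[3,0,0] mem=[0,0,0,13]
After op 11 (-): stack=[3,0] mem=[0,0,0,13]
After op 12 (dup): stack=[3,0,0] mem=[0,0,0,13]
After op 13 (/): stack=[3,0] mem=[0,0,0,13]
After op 14 (STO M0): stack=[3] mem=[0,0,0,13]

Answer: 3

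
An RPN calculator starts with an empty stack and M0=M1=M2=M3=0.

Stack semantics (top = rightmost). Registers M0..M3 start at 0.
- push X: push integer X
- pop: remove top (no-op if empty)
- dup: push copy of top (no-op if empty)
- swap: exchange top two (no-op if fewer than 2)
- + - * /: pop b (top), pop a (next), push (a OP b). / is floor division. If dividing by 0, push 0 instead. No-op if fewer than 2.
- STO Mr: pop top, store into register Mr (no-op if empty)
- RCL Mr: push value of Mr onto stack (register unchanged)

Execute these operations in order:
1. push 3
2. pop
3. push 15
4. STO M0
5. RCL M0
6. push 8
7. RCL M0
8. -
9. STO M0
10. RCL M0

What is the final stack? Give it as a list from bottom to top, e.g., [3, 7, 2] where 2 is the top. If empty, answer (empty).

After op 1 (push 3): stack=[3] mem=[0,0,0,0]
After op 2 (pop): stack=[empty] mem=[0,0,0,0]
After op 3 (push 15): stack=[15] mem=[0,0,0,0]
After op 4 (STO M0): stack=[empty] mem=[15,0,0,0]
After op 5 (RCL M0): stack=[15] mem=[15,0,0,0]
After op 6 (push 8): stack=[15,8] mem=[15,0,0,0]
After op 7 (RCL M0): stack=[15,8,15] mem=[15,0,0,0]
After op 8 (-): stack=[15,-7] mem=[15,0,0,0]
After op 9 (STO M0): stack=[15] mem=[-7,0,0,0]
After op 10 (RCL M0): stack=[15,-7] mem=[-7,0,0,0]

Answer: [15, -7]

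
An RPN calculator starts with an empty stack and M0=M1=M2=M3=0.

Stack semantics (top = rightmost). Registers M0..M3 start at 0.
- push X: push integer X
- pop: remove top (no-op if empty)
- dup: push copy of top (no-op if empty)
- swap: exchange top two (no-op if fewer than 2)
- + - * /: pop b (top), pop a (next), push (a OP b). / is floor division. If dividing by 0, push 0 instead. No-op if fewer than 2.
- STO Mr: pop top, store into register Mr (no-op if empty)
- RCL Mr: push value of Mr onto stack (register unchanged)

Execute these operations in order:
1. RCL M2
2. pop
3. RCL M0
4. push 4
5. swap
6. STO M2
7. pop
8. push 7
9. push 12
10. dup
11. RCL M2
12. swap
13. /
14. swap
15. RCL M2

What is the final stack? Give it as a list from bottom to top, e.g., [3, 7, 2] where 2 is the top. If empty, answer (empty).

After op 1 (RCL M2): stack=[0] mem=[0,0,0,0]
After op 2 (pop): stack=[empty] mem=[0,0,0,0]
After op 3 (RCL M0): stack=[0] mem=[0,0,0,0]
After op 4 (push 4): stack=[0,4] mem=[0,0,0,0]
After op 5 (swap): stack=[4,0] mem=[0,0,0,0]
After op 6 (STO M2): stack=[4] mem=[0,0,0,0]
After op 7 (pop): stack=[empty] mem=[0,0,0,0]
After op 8 (push 7): stack=[7] mem=[0,0,0,0]
After op 9 (push 12): stack=[7,12] mem=[0,0,0,0]
After op 10 (dup): stack=[7,12,12] mem=[0,0,0,0]
After op 11 (RCL M2): stack=[7,12,12,0] mem=[0,0,0,0]
After op 12 (swap): stack=[7,12,0,12] mem=[0,0,0,0]
After op 13 (/): stack=[7,12,0] mem=[0,0,0,0]
After op 14 (swap): stack=[7,0,12] mem=[0,0,0,0]
After op 15 (RCL M2): stack=[7,0,12,0] mem=[0,0,0,0]

Answer: [7, 0, 12, 0]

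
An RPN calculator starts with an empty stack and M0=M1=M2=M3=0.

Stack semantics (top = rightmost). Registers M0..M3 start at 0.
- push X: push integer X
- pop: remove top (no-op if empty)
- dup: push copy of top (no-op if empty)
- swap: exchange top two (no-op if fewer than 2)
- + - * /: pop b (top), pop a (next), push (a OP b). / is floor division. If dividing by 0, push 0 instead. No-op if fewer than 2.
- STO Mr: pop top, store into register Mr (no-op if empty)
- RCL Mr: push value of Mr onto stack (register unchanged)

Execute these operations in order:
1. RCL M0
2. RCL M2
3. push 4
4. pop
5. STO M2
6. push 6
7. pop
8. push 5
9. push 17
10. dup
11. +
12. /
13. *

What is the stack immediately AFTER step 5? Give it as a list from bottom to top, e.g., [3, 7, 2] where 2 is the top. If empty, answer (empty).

After op 1 (RCL M0): stack=[0] mem=[0,0,0,0]
After op 2 (RCL M2): stack=[0,0] mem=[0,0,0,0]
After op 3 (push 4): stack=[0,0,4] mem=[0,0,0,0]
After op 4 (pop): stack=[0,0] mem=[0,0,0,0]
After op 5 (STO M2): stack=[0] mem=[0,0,0,0]

[0]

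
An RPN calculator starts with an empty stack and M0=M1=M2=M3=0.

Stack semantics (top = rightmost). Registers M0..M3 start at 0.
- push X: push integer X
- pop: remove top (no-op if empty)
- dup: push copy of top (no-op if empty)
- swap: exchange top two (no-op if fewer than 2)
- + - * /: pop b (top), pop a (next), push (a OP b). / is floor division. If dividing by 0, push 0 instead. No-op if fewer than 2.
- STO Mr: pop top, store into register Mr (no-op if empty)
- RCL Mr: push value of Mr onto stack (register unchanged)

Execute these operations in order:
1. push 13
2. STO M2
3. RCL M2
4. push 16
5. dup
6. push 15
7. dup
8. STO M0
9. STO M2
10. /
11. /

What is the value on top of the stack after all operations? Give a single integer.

Answer: 13

Derivation:
After op 1 (push 13): stack=[13] mem=[0,0,0,0]
After op 2 (STO M2): stack=[empty] mem=[0,0,13,0]
After op 3 (RCL M2): stack=[13] mem=[0,0,13,0]
After op 4 (push 16): stack=[13,16] mem=[0,0,13,0]
After op 5 (dup): stack=[13,16,16] mem=[0,0,13,0]
After op 6 (push 15): stack=[13,16,16,15] mem=[0,0,13,0]
After op 7 (dup): stack=[13,16,16,15,15] mem=[0,0,13,0]
After op 8 (STO M0): stack=[13,16,16,15] mem=[15,0,13,0]
After op 9 (STO M2): stack=[13,16,16] mem=[15,0,15,0]
After op 10 (/): stack=[13,1] mem=[15,0,15,0]
After op 11 (/): stack=[13] mem=[15,0,15,0]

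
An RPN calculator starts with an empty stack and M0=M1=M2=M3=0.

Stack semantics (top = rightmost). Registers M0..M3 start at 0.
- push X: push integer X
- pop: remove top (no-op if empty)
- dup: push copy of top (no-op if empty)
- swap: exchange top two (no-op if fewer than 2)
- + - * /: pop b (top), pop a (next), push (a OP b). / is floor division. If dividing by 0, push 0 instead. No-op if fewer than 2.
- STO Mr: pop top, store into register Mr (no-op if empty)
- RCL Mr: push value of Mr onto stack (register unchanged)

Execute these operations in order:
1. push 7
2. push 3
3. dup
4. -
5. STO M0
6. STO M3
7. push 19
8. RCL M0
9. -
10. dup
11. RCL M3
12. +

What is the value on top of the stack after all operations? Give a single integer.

Answer: 26

Derivation:
After op 1 (push 7): stack=[7] mem=[0,0,0,0]
After op 2 (push 3): stack=[7,3] mem=[0,0,0,0]
After op 3 (dup): stack=[7,3,3] mem=[0,0,0,0]
After op 4 (-): stack=[7,0] mem=[0,0,0,0]
After op 5 (STO M0): stack=[7] mem=[0,0,0,0]
After op 6 (STO M3): stack=[empty] mem=[0,0,0,7]
After op 7 (push 19): stack=[19] mem=[0,0,0,7]
After op 8 (RCL M0): stack=[19,0] mem=[0,0,0,7]
After op 9 (-): stack=[19] mem=[0,0,0,7]
After op 10 (dup): stack=[19,19] mem=[0,0,0,7]
After op 11 (RCL M3): stack=[19,19,7] mem=[0,0,0,7]
After op 12 (+): stack=[19,26] mem=[0,0,0,7]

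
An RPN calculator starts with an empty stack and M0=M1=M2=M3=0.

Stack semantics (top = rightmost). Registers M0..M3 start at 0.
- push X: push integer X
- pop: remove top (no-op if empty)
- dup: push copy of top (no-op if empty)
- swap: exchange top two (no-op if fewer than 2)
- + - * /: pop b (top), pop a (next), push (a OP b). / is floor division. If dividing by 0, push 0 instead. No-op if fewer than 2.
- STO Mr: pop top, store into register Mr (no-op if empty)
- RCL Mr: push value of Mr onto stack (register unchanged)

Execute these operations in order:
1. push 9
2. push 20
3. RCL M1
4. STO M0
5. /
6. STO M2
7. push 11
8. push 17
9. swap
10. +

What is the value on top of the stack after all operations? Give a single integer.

Answer: 28

Derivation:
After op 1 (push 9): stack=[9] mem=[0,0,0,0]
After op 2 (push 20): stack=[9,20] mem=[0,0,0,0]
After op 3 (RCL M1): stack=[9,20,0] mem=[0,0,0,0]
After op 4 (STO M0): stack=[9,20] mem=[0,0,0,0]
After op 5 (/): stack=[0] mem=[0,0,0,0]
After op 6 (STO M2): stack=[empty] mem=[0,0,0,0]
After op 7 (push 11): stack=[11] mem=[0,0,0,0]
After op 8 (push 17): stack=[11,17] mem=[0,0,0,0]
After op 9 (swap): stack=[17,11] mem=[0,0,0,0]
After op 10 (+): stack=[28] mem=[0,0,0,0]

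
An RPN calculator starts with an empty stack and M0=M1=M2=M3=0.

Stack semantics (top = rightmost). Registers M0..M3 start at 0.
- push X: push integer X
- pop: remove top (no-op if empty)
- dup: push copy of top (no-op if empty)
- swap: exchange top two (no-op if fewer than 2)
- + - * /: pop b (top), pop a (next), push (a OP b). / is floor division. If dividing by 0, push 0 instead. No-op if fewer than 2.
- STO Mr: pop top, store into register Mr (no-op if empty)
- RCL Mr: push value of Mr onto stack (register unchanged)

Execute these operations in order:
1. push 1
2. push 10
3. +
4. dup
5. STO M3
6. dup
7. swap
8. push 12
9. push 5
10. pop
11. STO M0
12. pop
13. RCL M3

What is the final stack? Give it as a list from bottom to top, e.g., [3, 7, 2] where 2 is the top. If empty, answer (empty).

After op 1 (push 1): stack=[1] mem=[0,0,0,0]
After op 2 (push 10): stack=[1,10] mem=[0,0,0,0]
After op 3 (+): stack=[11] mem=[0,0,0,0]
After op 4 (dup): stack=[11,11] mem=[0,0,0,0]
After op 5 (STO M3): stack=[11] mem=[0,0,0,11]
After op 6 (dup): stack=[11,11] mem=[0,0,0,11]
After op 7 (swap): stack=[11,11] mem=[0,0,0,11]
After op 8 (push 12): stack=[11,11,12] mem=[0,0,0,11]
After op 9 (push 5): stack=[11,11,12,5] mem=[0,0,0,11]
After op 10 (pop): stack=[11,11,12] mem=[0,0,0,11]
After op 11 (STO M0): stack=[11,11] mem=[12,0,0,11]
After op 12 (pop): stack=[11] mem=[12,0,0,11]
After op 13 (RCL M3): stack=[11,11] mem=[12,0,0,11]

Answer: [11, 11]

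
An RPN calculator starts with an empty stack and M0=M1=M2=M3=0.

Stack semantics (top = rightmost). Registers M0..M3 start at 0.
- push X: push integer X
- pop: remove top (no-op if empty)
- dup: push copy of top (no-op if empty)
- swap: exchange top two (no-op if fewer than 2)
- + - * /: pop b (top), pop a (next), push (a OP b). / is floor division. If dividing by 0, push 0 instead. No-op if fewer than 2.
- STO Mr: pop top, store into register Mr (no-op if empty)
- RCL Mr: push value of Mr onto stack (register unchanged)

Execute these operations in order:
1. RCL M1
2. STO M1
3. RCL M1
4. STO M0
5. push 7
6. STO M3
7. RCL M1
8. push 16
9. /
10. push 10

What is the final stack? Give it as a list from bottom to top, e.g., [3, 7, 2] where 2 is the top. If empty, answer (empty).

Answer: [0, 10]

Derivation:
After op 1 (RCL M1): stack=[0] mem=[0,0,0,0]
After op 2 (STO M1): stack=[empty] mem=[0,0,0,0]
After op 3 (RCL M1): stack=[0] mem=[0,0,0,0]
After op 4 (STO M0): stack=[empty] mem=[0,0,0,0]
After op 5 (push 7): stack=[7] mem=[0,0,0,0]
After op 6 (STO M3): stack=[empty] mem=[0,0,0,7]
After op 7 (RCL M1): stack=[0] mem=[0,0,0,7]
After op 8 (push 16): stack=[0,16] mem=[0,0,0,7]
After op 9 (/): stack=[0] mem=[0,0,0,7]
After op 10 (push 10): stack=[0,10] mem=[0,0,0,7]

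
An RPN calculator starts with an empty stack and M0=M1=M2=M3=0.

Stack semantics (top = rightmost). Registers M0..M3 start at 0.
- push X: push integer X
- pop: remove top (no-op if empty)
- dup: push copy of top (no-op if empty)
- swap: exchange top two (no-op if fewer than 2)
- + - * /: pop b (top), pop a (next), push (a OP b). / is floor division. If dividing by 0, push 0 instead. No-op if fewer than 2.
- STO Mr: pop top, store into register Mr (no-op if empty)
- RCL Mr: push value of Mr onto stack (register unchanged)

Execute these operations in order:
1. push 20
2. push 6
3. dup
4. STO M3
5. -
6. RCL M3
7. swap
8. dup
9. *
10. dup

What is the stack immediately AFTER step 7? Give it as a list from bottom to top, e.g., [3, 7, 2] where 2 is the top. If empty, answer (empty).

After op 1 (push 20): stack=[20] mem=[0,0,0,0]
After op 2 (push 6): stack=[20,6] mem=[0,0,0,0]
After op 3 (dup): stack=[20,6,6] mem=[0,0,0,0]
After op 4 (STO M3): stack=[20,6] mem=[0,0,0,6]
After op 5 (-): stack=[14] mem=[0,0,0,6]
After op 6 (RCL M3): stack=[14,6] mem=[0,0,0,6]
After op 7 (swap): stack=[6,14] mem=[0,0,0,6]

[6, 14]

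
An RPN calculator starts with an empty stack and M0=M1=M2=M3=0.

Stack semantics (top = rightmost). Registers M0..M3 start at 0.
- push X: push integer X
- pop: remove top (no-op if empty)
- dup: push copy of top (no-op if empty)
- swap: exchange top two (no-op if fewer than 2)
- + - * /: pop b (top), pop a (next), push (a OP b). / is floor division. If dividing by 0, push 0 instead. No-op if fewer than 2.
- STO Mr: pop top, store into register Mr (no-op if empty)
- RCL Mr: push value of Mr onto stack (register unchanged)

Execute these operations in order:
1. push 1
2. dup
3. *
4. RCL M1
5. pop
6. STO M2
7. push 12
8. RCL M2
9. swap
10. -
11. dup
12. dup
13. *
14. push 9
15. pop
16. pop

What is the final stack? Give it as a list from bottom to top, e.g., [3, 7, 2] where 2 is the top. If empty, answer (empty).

Answer: [-11]

Derivation:
After op 1 (push 1): stack=[1] mem=[0,0,0,0]
After op 2 (dup): stack=[1,1] mem=[0,0,0,0]
After op 3 (*): stack=[1] mem=[0,0,0,0]
After op 4 (RCL M1): stack=[1,0] mem=[0,0,0,0]
After op 5 (pop): stack=[1] mem=[0,0,0,0]
After op 6 (STO M2): stack=[empty] mem=[0,0,1,0]
After op 7 (push 12): stack=[12] mem=[0,0,1,0]
After op 8 (RCL M2): stack=[12,1] mem=[0,0,1,0]
After op 9 (swap): stack=[1,12] mem=[0,0,1,0]
After op 10 (-): stack=[-11] mem=[0,0,1,0]
After op 11 (dup): stack=[-11,-11] mem=[0,0,1,0]
After op 12 (dup): stack=[-11,-11,-11] mem=[0,0,1,0]
After op 13 (*): stack=[-11,121] mem=[0,0,1,0]
After op 14 (push 9): stack=[-11,121,9] mem=[0,0,1,0]
After op 15 (pop): stack=[-11,121] mem=[0,0,1,0]
After op 16 (pop): stack=[-11] mem=[0,0,1,0]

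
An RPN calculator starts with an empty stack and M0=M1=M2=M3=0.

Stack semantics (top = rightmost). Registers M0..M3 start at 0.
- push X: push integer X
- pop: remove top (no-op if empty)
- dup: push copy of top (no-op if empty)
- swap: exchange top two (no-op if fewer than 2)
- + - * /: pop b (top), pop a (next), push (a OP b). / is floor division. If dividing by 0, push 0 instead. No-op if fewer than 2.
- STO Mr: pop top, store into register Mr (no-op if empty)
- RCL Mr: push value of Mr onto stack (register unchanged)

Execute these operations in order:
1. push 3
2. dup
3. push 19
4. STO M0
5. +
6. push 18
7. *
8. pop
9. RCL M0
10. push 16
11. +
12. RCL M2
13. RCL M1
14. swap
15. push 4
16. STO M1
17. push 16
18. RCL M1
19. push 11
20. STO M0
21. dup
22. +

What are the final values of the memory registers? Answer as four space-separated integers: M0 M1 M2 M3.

Answer: 11 4 0 0

Derivation:
After op 1 (push 3): stack=[3] mem=[0,0,0,0]
After op 2 (dup): stack=[3,3] mem=[0,0,0,0]
After op 3 (push 19): stack=[3,3,19] mem=[0,0,0,0]
After op 4 (STO M0): stack=[3,3] mem=[19,0,0,0]
After op 5 (+): stack=[6] mem=[19,0,0,0]
After op 6 (push 18): stack=[6,18] mem=[19,0,0,0]
After op 7 (*): stack=[108] mem=[19,0,0,0]
After op 8 (pop): stack=[empty] mem=[19,0,0,0]
After op 9 (RCL M0): stack=[19] mem=[19,0,0,0]
After op 10 (push 16): stack=[19,16] mem=[19,0,0,0]
After op 11 (+): stack=[35] mem=[19,0,0,0]
After op 12 (RCL M2): stack=[35,0] mem=[19,0,0,0]
After op 13 (RCL M1): stack=[35,0,0] mem=[19,0,0,0]
After op 14 (swap): stack=[35,0,0] mem=[19,0,0,0]
After op 15 (push 4): stack=[35,0,0,4] mem=[19,0,0,0]
After op 16 (STO M1): stack=[35,0,0] mem=[19,4,0,0]
After op 17 (push 16): stack=[35,0,0,16] mem=[19,4,0,0]
After op 18 (RCL M1): stack=[35,0,0,16,4] mem=[19,4,0,0]
After op 19 (push 11): stack=[35,0,0,16,4,11] mem=[19,4,0,0]
After op 20 (STO M0): stack=[35,0,0,16,4] mem=[11,4,0,0]
After op 21 (dup): stack=[35,0,0,16,4,4] mem=[11,4,0,0]
After op 22 (+): stack=[35,0,0,16,8] mem=[11,4,0,0]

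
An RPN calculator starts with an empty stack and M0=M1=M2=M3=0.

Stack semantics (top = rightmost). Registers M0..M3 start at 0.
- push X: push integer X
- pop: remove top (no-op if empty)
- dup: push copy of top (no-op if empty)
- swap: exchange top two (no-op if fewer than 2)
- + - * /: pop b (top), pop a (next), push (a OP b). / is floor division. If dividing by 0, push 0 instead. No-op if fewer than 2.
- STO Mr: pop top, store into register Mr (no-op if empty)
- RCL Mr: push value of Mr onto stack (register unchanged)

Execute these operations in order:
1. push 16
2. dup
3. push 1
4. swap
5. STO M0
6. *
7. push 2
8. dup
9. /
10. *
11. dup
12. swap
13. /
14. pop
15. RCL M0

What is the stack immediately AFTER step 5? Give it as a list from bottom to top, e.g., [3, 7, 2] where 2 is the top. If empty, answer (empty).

After op 1 (push 16): stack=[16] mem=[0,0,0,0]
After op 2 (dup): stack=[16,16] mem=[0,0,0,0]
After op 3 (push 1): stack=[16,16,1] mem=[0,0,0,0]
After op 4 (swap): stack=[16,1,16] mem=[0,0,0,0]
After op 5 (STO M0): stack=[16,1] mem=[16,0,0,0]

[16, 1]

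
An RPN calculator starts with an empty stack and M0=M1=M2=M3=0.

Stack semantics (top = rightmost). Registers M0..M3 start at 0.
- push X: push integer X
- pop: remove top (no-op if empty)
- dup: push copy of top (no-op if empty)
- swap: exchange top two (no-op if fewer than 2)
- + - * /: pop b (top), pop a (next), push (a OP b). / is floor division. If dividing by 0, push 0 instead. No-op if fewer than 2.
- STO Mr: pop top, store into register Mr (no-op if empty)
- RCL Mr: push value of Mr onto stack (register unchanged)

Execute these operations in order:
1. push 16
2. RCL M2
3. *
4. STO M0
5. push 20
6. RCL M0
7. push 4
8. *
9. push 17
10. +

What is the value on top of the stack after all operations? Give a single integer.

Answer: 17

Derivation:
After op 1 (push 16): stack=[16] mem=[0,0,0,0]
After op 2 (RCL M2): stack=[16,0] mem=[0,0,0,0]
After op 3 (*): stack=[0] mem=[0,0,0,0]
After op 4 (STO M0): stack=[empty] mem=[0,0,0,0]
After op 5 (push 20): stack=[20] mem=[0,0,0,0]
After op 6 (RCL M0): stack=[20,0] mem=[0,0,0,0]
After op 7 (push 4): stack=[20,0,4] mem=[0,0,0,0]
After op 8 (*): stack=[20,0] mem=[0,0,0,0]
After op 9 (push 17): stack=[20,0,17] mem=[0,0,0,0]
After op 10 (+): stack=[20,17] mem=[0,0,0,0]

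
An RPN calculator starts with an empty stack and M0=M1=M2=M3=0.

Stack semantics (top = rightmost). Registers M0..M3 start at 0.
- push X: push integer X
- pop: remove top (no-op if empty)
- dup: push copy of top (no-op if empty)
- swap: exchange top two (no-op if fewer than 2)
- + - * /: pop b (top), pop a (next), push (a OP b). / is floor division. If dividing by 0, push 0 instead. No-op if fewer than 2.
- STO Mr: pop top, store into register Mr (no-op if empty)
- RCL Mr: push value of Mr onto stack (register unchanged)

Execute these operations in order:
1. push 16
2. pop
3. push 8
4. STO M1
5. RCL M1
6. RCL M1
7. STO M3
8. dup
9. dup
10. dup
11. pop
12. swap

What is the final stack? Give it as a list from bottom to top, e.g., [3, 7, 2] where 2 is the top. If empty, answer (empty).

Answer: [8, 8, 8]

Derivation:
After op 1 (push 16): stack=[16] mem=[0,0,0,0]
After op 2 (pop): stack=[empty] mem=[0,0,0,0]
After op 3 (push 8): stack=[8] mem=[0,0,0,0]
After op 4 (STO M1): stack=[empty] mem=[0,8,0,0]
After op 5 (RCL M1): stack=[8] mem=[0,8,0,0]
After op 6 (RCL M1): stack=[8,8] mem=[0,8,0,0]
After op 7 (STO M3): stack=[8] mem=[0,8,0,8]
After op 8 (dup): stack=[8,8] mem=[0,8,0,8]
After op 9 (dup): stack=[8,8,8] mem=[0,8,0,8]
After op 10 (dup): stack=[8,8,8,8] mem=[0,8,0,8]
After op 11 (pop): stack=[8,8,8] mem=[0,8,0,8]
After op 12 (swap): stack=[8,8,8] mem=[0,8,0,8]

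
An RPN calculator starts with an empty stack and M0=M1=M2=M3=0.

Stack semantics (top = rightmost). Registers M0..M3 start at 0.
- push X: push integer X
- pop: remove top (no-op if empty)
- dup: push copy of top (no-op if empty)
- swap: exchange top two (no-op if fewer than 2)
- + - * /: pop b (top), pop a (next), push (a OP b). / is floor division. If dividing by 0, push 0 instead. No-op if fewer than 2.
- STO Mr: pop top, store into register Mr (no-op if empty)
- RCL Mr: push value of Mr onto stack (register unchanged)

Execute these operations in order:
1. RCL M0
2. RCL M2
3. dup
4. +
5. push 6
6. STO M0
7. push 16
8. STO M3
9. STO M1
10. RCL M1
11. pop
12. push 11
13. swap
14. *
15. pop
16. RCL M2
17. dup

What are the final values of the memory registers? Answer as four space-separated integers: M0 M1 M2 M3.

Answer: 6 0 0 16

Derivation:
After op 1 (RCL M0): stack=[0] mem=[0,0,0,0]
After op 2 (RCL M2): stack=[0,0] mem=[0,0,0,0]
After op 3 (dup): stack=[0,0,0] mem=[0,0,0,0]
After op 4 (+): stack=[0,0] mem=[0,0,0,0]
After op 5 (push 6): stack=[0,0,6] mem=[0,0,0,0]
After op 6 (STO M0): stack=[0,0] mem=[6,0,0,0]
After op 7 (push 16): stack=[0,0,16] mem=[6,0,0,0]
After op 8 (STO M3): stack=[0,0] mem=[6,0,0,16]
After op 9 (STO M1): stack=[0] mem=[6,0,0,16]
After op 10 (RCL M1): stack=[0,0] mem=[6,0,0,16]
After op 11 (pop): stack=[0] mem=[6,0,0,16]
After op 12 (push 11): stack=[0,11] mem=[6,0,0,16]
After op 13 (swap): stack=[11,0] mem=[6,0,0,16]
After op 14 (*): stack=[0] mem=[6,0,0,16]
After op 15 (pop): stack=[empty] mem=[6,0,0,16]
After op 16 (RCL M2): stack=[0] mem=[6,0,0,16]
After op 17 (dup): stack=[0,0] mem=[6,0,0,16]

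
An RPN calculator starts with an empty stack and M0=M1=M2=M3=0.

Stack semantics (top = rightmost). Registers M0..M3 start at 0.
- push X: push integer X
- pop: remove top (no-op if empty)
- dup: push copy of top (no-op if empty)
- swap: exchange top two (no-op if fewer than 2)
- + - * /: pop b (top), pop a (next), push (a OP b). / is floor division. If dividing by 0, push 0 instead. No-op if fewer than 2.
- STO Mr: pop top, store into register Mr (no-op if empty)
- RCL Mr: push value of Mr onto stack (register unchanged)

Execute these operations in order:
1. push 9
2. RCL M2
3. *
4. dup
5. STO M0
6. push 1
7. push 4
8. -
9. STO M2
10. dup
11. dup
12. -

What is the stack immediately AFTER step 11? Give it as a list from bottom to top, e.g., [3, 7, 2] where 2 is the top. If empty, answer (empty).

After op 1 (push 9): stack=[9] mem=[0,0,0,0]
After op 2 (RCL M2): stack=[9,0] mem=[0,0,0,0]
After op 3 (*): stack=[0] mem=[0,0,0,0]
After op 4 (dup): stack=[0,0] mem=[0,0,0,0]
After op 5 (STO M0): stack=[0] mem=[0,0,0,0]
After op 6 (push 1): stack=[0,1] mem=[0,0,0,0]
After op 7 (push 4): stack=[0,1,4] mem=[0,0,0,0]
After op 8 (-): stack=[0,-3] mem=[0,0,0,0]
After op 9 (STO M2): stack=[0] mem=[0,0,-3,0]
After op 10 (dup): stack=[0,0] mem=[0,0,-3,0]
After op 11 (dup): stack=[0,0,0] mem=[0,0,-3,0]

[0, 0, 0]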